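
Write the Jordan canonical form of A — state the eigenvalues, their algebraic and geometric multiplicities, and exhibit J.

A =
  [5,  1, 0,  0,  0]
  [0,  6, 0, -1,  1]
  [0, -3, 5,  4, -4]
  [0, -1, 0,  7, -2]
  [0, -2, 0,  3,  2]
J_3(5) ⊕ J_1(5) ⊕ J_1(5)

The characteristic polynomial is
  det(x·I − A) = x^5 - 25*x^4 + 250*x^3 - 1250*x^2 + 3125*x - 3125 = (x - 5)^5

Eigenvalues and multiplicities (the geometric multiplicity of λ is n − rank(A − λI), which equals the number of Jordan blocks for λ):
  λ = 5: algebraic multiplicity = 5, geometric multiplicity = 3

Determining the block sizes for each eigenvalue:
  λ = 5: with am = 5 and gm = 3, the partition is not yet determined (e.g. several partitions of 5 into 3 parts exist). Let N = A − (5)·I. Computing rank(N^1) = 2, rank(N^2) = 1, rank(N^3) = 0; the number of blocks of size ≥ j is rank(N^{j−1}) − rank(N^j), giving [3, 1, 1]. So we have 1 block(s) of size 3, 2 block(s) of size 1 → block sizes [3, 1, 1]

Assembling the blocks gives a Jordan form
J =
  [5, 1, 0, 0, 0]
  [0, 5, 1, 0, 0]
  [0, 0, 5, 0, 0]
  [0, 0, 0, 5, 0]
  [0, 0, 0, 0, 5]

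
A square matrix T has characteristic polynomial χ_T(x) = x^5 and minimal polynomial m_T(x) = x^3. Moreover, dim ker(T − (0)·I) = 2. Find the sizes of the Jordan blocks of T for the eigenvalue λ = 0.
Block sizes for λ = 0: [3, 2]

Step 1 — from the characteristic polynomial, algebraic multiplicity of λ = 0 is 5. From dim ker(T − (0)·I) = 2, there are exactly 2 Jordan blocks for λ = 0.
Step 2 — from the minimal polynomial, the factor (x − 0)^3 tells us the largest block for λ = 0 has size 3.
Step 3 — with total size 5, 2 blocks, and largest block 3, the block sizes (in nonincreasing order) are [3, 2].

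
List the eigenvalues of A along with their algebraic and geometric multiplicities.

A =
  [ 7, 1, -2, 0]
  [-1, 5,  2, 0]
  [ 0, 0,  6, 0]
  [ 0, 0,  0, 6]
λ = 6: alg = 4, geom = 3

Step 1 — factor the characteristic polynomial to read off the algebraic multiplicities:
  χ_A(x) = (x - 6)^4

Step 2 — compute geometric multiplicities via the rank-nullity identity g(λ) = n − rank(A − λI):
  rank(A − (6)·I) = 1, so dim ker(A − (6)·I) = n − 1 = 3

Summary:
  λ = 6: algebraic multiplicity = 4, geometric multiplicity = 3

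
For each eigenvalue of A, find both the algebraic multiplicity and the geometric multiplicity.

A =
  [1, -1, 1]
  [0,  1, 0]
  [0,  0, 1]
λ = 1: alg = 3, geom = 2

Step 1 — factor the characteristic polynomial to read off the algebraic multiplicities:
  χ_A(x) = (x - 1)^3

Step 2 — compute geometric multiplicities via the rank-nullity identity g(λ) = n − rank(A − λI):
  rank(A − (1)·I) = 1, so dim ker(A − (1)·I) = n − 1 = 2

Summary:
  λ = 1: algebraic multiplicity = 3, geometric multiplicity = 2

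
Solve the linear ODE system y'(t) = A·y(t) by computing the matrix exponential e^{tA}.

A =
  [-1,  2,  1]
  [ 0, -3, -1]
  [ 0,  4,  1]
e^{tA} =
  [exp(-t), 2*t*exp(-t), t*exp(-t)]
  [0, -2*t*exp(-t) + exp(-t), -t*exp(-t)]
  [0, 4*t*exp(-t), 2*t*exp(-t) + exp(-t)]

Strategy: write A = P · J · P⁻¹ where J is a Jordan canonical form, so e^{tA} = P · e^{tJ} · P⁻¹, and e^{tJ} can be computed block-by-block.

A has Jordan form
J =
  [-1,  1,  0]
  [ 0, -1,  0]
  [ 0,  0, -1]
(up to reordering of blocks).

Per-block formulas:
  For a 1×1 block at λ = -1: exp(t · [-1]) = [e^(-1t)].
  For a 2×2 Jordan block J_2(-1): exp(t · J_2(-1)) = e^(-1t)·(I + t·N), where N is the 2×2 nilpotent shift.

After assembling e^{tJ} and conjugating by P, we get:

e^{tA} =
  [exp(-t), 2*t*exp(-t), t*exp(-t)]
  [0, -2*t*exp(-t) + exp(-t), -t*exp(-t)]
  [0, 4*t*exp(-t), 2*t*exp(-t) + exp(-t)]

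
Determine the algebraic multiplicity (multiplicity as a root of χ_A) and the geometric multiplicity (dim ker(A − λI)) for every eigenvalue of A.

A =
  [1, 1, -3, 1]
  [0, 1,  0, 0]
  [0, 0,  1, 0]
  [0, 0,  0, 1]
λ = 1: alg = 4, geom = 3

Step 1 — factor the characteristic polynomial to read off the algebraic multiplicities:
  χ_A(x) = (x - 1)^4

Step 2 — compute geometric multiplicities via the rank-nullity identity g(λ) = n − rank(A − λI):
  rank(A − (1)·I) = 1, so dim ker(A − (1)·I) = n − 1 = 3

Summary:
  λ = 1: algebraic multiplicity = 4, geometric multiplicity = 3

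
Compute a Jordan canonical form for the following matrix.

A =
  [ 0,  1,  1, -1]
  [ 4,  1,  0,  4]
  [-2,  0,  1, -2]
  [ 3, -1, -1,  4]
J_2(1) ⊕ J_1(1) ⊕ J_1(3)

The characteristic polynomial is
  det(x·I − A) = x^4 - 6*x^3 + 12*x^2 - 10*x + 3 = (x - 3)*(x - 1)^3

Eigenvalues and multiplicities (the geometric multiplicity of λ is n − rank(A − λI), which equals the number of Jordan blocks for λ):
  λ = 1: algebraic multiplicity = 3, geometric multiplicity = 2
  λ = 3: algebraic multiplicity = 1, geometric multiplicity = 1

Determining the block sizes for each eigenvalue:
  λ = 1: 2 blocks summing to 3 forces exactly one block of size 2 and the rest size 1 → block sizes [2, 1]
  λ = 3: one block (gm = 1), so the single block has size am = 1 → block sizes [1]

Assembling the blocks gives a Jordan form
J =
  [1, 1, 0, 0]
  [0, 1, 0, 0]
  [0, 0, 1, 0]
  [0, 0, 0, 3]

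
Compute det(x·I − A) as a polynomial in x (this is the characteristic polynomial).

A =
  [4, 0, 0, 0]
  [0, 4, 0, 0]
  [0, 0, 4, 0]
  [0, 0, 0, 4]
x^4 - 16*x^3 + 96*x^2 - 256*x + 256

Expanding det(x·I − A) (e.g. by cofactor expansion or by noting that A is similar to its Jordan form J, which has the same characteristic polynomial as A) gives
  χ_A(x) = x^4 - 16*x^3 + 96*x^2 - 256*x + 256
which factors as (x - 4)^4. The eigenvalues (with algebraic multiplicities) are λ = 4 with multiplicity 4.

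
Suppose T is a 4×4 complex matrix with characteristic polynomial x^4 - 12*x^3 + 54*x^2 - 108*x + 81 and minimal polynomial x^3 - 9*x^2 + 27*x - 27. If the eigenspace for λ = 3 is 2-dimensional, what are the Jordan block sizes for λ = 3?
Block sizes for λ = 3: [3, 1]

Step 1 — from the characteristic polynomial, algebraic multiplicity of λ = 3 is 4. From dim ker(T − (3)·I) = 2, there are exactly 2 Jordan blocks for λ = 3.
Step 2 — from the minimal polynomial, the factor (x − 3)^3 tells us the largest block for λ = 3 has size 3.
Step 3 — with total size 4, 2 blocks, and largest block 3, the block sizes (in nonincreasing order) are [3, 1].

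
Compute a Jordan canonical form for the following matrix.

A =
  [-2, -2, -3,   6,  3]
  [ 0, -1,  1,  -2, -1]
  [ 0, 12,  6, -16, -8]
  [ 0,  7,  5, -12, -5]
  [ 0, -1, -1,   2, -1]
J_3(-2) ⊕ J_1(-2) ⊕ J_1(-2)

The characteristic polynomial is
  det(x·I − A) = x^5 + 10*x^4 + 40*x^3 + 80*x^2 + 80*x + 32 = (x + 2)^5

Eigenvalues and multiplicities (the geometric multiplicity of λ is n − rank(A − λI), which equals the number of Jordan blocks for λ):
  λ = -2: algebraic multiplicity = 5, geometric multiplicity = 3

Determining the block sizes for each eigenvalue:
  λ = -2: with am = 5 and gm = 3, the partition is not yet determined (e.g. several partitions of 5 into 3 parts exist). Let N = A − (-2)·I. Computing rank(N^1) = 2, rank(N^2) = 1, rank(N^3) = 0; the number of blocks of size ≥ j is rank(N^{j−1}) − rank(N^j), giving [3, 1, 1]. So we have 1 block(s) of size 3, 2 block(s) of size 1 → block sizes [3, 1, 1]

Assembling the blocks gives a Jordan form
J =
  [-2,  1,  0,  0,  0]
  [ 0, -2,  1,  0,  0]
  [ 0,  0, -2,  0,  0]
  [ 0,  0,  0, -2,  0]
  [ 0,  0,  0,  0, -2]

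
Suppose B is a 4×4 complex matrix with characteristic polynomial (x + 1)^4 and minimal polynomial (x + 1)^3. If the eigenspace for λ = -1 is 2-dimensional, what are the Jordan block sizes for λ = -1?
Block sizes for λ = -1: [3, 1]

Step 1 — from the characteristic polynomial, algebraic multiplicity of λ = -1 is 4. From dim ker(B − (-1)·I) = 2, there are exactly 2 Jordan blocks for λ = -1.
Step 2 — from the minimal polynomial, the factor (x + 1)^3 tells us the largest block for λ = -1 has size 3.
Step 3 — with total size 4, 2 blocks, and largest block 3, the block sizes (in nonincreasing order) are [3, 1].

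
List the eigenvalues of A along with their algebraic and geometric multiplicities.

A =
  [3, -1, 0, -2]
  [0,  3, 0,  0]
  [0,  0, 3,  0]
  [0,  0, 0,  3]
λ = 3: alg = 4, geom = 3

Step 1 — factor the characteristic polynomial to read off the algebraic multiplicities:
  χ_A(x) = (x - 3)^4

Step 2 — compute geometric multiplicities via the rank-nullity identity g(λ) = n − rank(A − λI):
  rank(A − (3)·I) = 1, so dim ker(A − (3)·I) = n − 1 = 3

Summary:
  λ = 3: algebraic multiplicity = 4, geometric multiplicity = 3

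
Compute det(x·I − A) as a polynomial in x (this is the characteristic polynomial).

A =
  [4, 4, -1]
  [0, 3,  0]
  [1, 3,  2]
x^3 - 9*x^2 + 27*x - 27

Expanding det(x·I − A) (e.g. by cofactor expansion or by noting that A is similar to its Jordan form J, which has the same characteristic polynomial as A) gives
  χ_A(x) = x^3 - 9*x^2 + 27*x - 27
which factors as (x - 3)^3. The eigenvalues (with algebraic multiplicities) are λ = 3 with multiplicity 3.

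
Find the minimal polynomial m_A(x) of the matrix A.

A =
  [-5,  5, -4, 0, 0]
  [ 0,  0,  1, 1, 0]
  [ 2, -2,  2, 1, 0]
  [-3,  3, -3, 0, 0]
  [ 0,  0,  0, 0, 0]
x^4 + 3*x^3

The characteristic polynomial is χ_A(x) = x^4*(x + 3), so the eigenvalues are known. The minimal polynomial is
  m_A(x) = Π_λ (x − λ)^{k_λ}
where k_λ is the size of the *largest* Jordan block for λ (equivalently, the smallest k with (A − λI)^k v = 0 for every generalised eigenvector v of λ).

  λ = -3: largest Jordan block has size 1, contributing (x + 3)
  λ = 0: largest Jordan block has size 3, contributing (x − 0)^3

So m_A(x) = x^3*(x + 3) = x^4 + 3*x^3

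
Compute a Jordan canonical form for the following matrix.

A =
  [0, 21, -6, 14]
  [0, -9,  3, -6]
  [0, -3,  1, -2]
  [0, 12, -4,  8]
J_3(0) ⊕ J_1(0)

The characteristic polynomial is
  det(x·I − A) = x^4

Eigenvalues and multiplicities (the geometric multiplicity of λ is n − rank(A − λI), which equals the number of Jordan blocks for λ):
  λ = 0: algebraic multiplicity = 4, geometric multiplicity = 2

Determining the block sizes for each eigenvalue:
  λ = 0: with am = 4 and gm = 2, the partition is not yet determined (e.g. several partitions of 4 into 2 parts exist). Let N = A − (0)·I. Computing rank(N^1) = 2, rank(N^2) = 1, rank(N^3) = 0; the number of blocks of size ≥ j is rank(N^{j−1}) − rank(N^j), giving [2, 1, 1]. So we have 1 block(s) of size 3, 1 block(s) of size 1 → block sizes [3, 1]

Assembling the blocks gives a Jordan form
J =
  [0, 1, 0, 0]
  [0, 0, 1, 0]
  [0, 0, 0, 0]
  [0, 0, 0, 0]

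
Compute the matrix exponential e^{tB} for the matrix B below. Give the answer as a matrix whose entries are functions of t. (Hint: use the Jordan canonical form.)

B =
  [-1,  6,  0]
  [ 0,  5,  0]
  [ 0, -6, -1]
e^{tB} =
  [exp(-t), exp(5*t) - exp(-t), 0]
  [0, exp(5*t), 0]
  [0, -exp(5*t) + exp(-t), exp(-t)]

Strategy: write B = P · J · P⁻¹ where J is a Jordan canonical form, so e^{tB} = P · e^{tJ} · P⁻¹, and e^{tJ} can be computed block-by-block.

B has Jordan form
J =
  [-1,  0, 0]
  [ 0, -1, 0]
  [ 0,  0, 5]
(up to reordering of blocks).

Per-block formulas:
  For a 1×1 block at λ = -1: exp(t · [-1]) = [e^(-1t)].
  For a 1×1 block at λ = 5: exp(t · [5]) = [e^(5t)].

After assembling e^{tJ} and conjugating by P, we get:

e^{tB} =
  [exp(-t), exp(5*t) - exp(-t), 0]
  [0, exp(5*t), 0]
  [0, -exp(5*t) + exp(-t), exp(-t)]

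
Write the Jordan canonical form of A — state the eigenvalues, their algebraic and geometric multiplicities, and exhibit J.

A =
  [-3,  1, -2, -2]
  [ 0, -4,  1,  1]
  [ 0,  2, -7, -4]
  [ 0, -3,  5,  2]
J_3(-3) ⊕ J_1(-3)

The characteristic polynomial is
  det(x·I − A) = x^4 + 12*x^3 + 54*x^2 + 108*x + 81 = (x + 3)^4

Eigenvalues and multiplicities (the geometric multiplicity of λ is n − rank(A − λI), which equals the number of Jordan blocks for λ):
  λ = -3: algebraic multiplicity = 4, geometric multiplicity = 2

Determining the block sizes for each eigenvalue:
  λ = -3: with am = 4 and gm = 2, the partition is not yet determined (e.g. several partitions of 4 into 2 parts exist). Let N = A − (-3)·I. Computing rank(N^1) = 2, rank(N^2) = 1, rank(N^3) = 0; the number of blocks of size ≥ j is rank(N^{j−1}) − rank(N^j), giving [2, 1, 1]. So we have 1 block(s) of size 3, 1 block(s) of size 1 → block sizes [3, 1]

Assembling the blocks gives a Jordan form
J =
  [-3,  1,  0,  0]
  [ 0, -3,  1,  0]
  [ 0,  0, -3,  0]
  [ 0,  0,  0, -3]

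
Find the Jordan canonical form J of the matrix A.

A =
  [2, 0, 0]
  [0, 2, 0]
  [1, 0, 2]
J_2(2) ⊕ J_1(2)

The characteristic polynomial is
  det(x·I − A) = x^3 - 6*x^2 + 12*x - 8 = (x - 2)^3

Eigenvalues and multiplicities (the geometric multiplicity of λ is n − rank(A − λI), which equals the number of Jordan blocks for λ):
  λ = 2: algebraic multiplicity = 3, geometric multiplicity = 2

Determining the block sizes for each eigenvalue:
  λ = 2: 2 blocks summing to 3 forces exactly one block of size 2 and the rest size 1 → block sizes [2, 1]

Assembling the blocks gives a Jordan form
J =
  [2, 1, 0]
  [0, 2, 0]
  [0, 0, 2]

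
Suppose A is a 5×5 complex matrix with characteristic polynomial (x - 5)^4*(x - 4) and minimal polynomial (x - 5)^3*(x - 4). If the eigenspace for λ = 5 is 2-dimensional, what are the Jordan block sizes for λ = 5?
Block sizes for λ = 5: [3, 1]

Step 1 — from the characteristic polynomial, algebraic multiplicity of λ = 5 is 4. From dim ker(A − (5)·I) = 2, there are exactly 2 Jordan blocks for λ = 5.
Step 2 — from the minimal polynomial, the factor (x − 5)^3 tells us the largest block for λ = 5 has size 3.
Step 3 — with total size 4, 2 blocks, and largest block 3, the block sizes (in nonincreasing order) are [3, 1].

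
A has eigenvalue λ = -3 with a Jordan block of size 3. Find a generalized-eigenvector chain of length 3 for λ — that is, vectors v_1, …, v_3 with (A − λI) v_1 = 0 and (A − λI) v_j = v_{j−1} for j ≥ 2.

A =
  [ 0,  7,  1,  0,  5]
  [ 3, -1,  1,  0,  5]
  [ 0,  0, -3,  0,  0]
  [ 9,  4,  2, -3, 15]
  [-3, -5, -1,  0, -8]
A Jordan chain for λ = -3 of length 3:
v_1 = (15, 0, 0, -6, -9)ᵀ
v_2 = (3, 3, 0, 9, -3)ᵀ
v_3 = (1, 0, 0, 0, 0)ᵀ

Let N = A − (-3)·I. We want v_3 with N^3 v_3 = 0 but N^2 v_3 ≠ 0; then v_{j-1} := N · v_j for j = 3, …, 2.

Pick v_3 = (1, 0, 0, 0, 0)ᵀ.
Then v_2 = N · v_3 = (3, 3, 0, 9, -3)ᵀ.
Then v_1 = N · v_2 = (15, 0, 0, -6, -9)ᵀ.

Sanity check: (A − (-3)·I) v_1 = (0, 0, 0, 0, 0)ᵀ = 0. ✓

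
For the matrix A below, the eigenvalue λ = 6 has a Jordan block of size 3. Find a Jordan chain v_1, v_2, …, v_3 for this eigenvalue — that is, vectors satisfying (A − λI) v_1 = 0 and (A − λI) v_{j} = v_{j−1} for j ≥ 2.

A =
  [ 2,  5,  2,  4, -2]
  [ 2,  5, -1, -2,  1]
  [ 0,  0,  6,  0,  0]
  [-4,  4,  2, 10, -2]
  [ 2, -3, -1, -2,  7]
A Jordan chain for λ = 6 of length 3:
v_1 = (6, 0, 0, 4, -4)ᵀ
v_2 = (-4, 2, 0, -4, 2)ᵀ
v_3 = (1, 0, 0, 0, 0)ᵀ

Let N = A − (6)·I. We want v_3 with N^3 v_3 = 0 but N^2 v_3 ≠ 0; then v_{j-1} := N · v_j for j = 3, …, 2.

Pick v_3 = (1, 0, 0, 0, 0)ᵀ.
Then v_2 = N · v_3 = (-4, 2, 0, -4, 2)ᵀ.
Then v_1 = N · v_2 = (6, 0, 0, 4, -4)ᵀ.

Sanity check: (A − (6)·I) v_1 = (0, 0, 0, 0, 0)ᵀ = 0. ✓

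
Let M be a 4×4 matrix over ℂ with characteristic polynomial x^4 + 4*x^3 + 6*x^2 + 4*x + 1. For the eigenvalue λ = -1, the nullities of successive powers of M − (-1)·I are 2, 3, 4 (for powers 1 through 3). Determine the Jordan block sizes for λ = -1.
Block sizes for λ = -1: [3, 1]

From the dimensions of kernels of powers, the number of Jordan blocks of size at least j is d_j − d_{j−1} where d_j = dim ker(N^j) (with d_0 = 0). Computing the differences gives [2, 1, 1].
The number of blocks of size exactly k is (#blocks of size ≥ k) − (#blocks of size ≥ k + 1), so the partition is: 1 block(s) of size 1, 1 block(s) of size 3.
In nonincreasing order the block sizes are [3, 1].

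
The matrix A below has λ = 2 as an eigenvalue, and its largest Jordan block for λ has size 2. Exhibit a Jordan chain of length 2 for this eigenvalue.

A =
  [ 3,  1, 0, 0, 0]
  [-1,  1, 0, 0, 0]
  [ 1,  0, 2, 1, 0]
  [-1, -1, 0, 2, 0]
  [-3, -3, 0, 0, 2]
A Jordan chain for λ = 2 of length 2:
v_1 = (1, -1, 1, -1, -3)ᵀ
v_2 = (1, 0, 0, 0, 0)ᵀ

Let N = A − (2)·I. We want v_2 with N^2 v_2 = 0 but N^1 v_2 ≠ 0; then v_{j-1} := N · v_j for j = 2, …, 2.

Pick v_2 = (1, 0, 0, 0, 0)ᵀ.
Then v_1 = N · v_2 = (1, -1, 1, -1, -3)ᵀ.

Sanity check: (A − (2)·I) v_1 = (0, 0, 0, 0, 0)ᵀ = 0. ✓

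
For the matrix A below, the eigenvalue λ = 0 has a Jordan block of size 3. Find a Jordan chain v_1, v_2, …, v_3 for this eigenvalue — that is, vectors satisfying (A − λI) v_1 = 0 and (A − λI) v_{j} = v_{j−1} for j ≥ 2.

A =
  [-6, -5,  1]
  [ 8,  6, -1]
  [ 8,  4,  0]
A Jordan chain for λ = 0 of length 3:
v_1 = (4, -8, -16)ᵀ
v_2 = (-6, 8, 8)ᵀ
v_3 = (1, 0, 0)ᵀ

Let N = A − (0)·I. We want v_3 with N^3 v_3 = 0 but N^2 v_3 ≠ 0; then v_{j-1} := N · v_j for j = 3, …, 2.

Pick v_3 = (1, 0, 0)ᵀ.
Then v_2 = N · v_3 = (-6, 8, 8)ᵀ.
Then v_1 = N · v_2 = (4, -8, -16)ᵀ.

Sanity check: (A − (0)·I) v_1 = (0, 0, 0)ᵀ = 0. ✓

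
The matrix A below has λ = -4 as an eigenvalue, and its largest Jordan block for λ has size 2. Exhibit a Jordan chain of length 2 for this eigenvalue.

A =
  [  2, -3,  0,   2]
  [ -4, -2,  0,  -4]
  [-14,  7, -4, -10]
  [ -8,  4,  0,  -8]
A Jordan chain for λ = -4 of length 2:
v_1 = (2, 4, 6, 0)ᵀ
v_2 = (1, 0, 0, -2)ᵀ

Let N = A − (-4)·I. We want v_2 with N^2 v_2 = 0 but N^1 v_2 ≠ 0; then v_{j-1} := N · v_j for j = 2, …, 2.

Pick v_2 = (1, 0, 0, -2)ᵀ.
Then v_1 = N · v_2 = (2, 4, 6, 0)ᵀ.

Sanity check: (A − (-4)·I) v_1 = (0, 0, 0, 0)ᵀ = 0. ✓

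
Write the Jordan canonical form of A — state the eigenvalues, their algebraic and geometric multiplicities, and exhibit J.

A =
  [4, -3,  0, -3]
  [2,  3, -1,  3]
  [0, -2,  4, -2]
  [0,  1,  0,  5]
J_3(4) ⊕ J_1(4)

The characteristic polynomial is
  det(x·I − A) = x^4 - 16*x^3 + 96*x^2 - 256*x + 256 = (x - 4)^4

Eigenvalues and multiplicities (the geometric multiplicity of λ is n − rank(A − λI), which equals the number of Jordan blocks for λ):
  λ = 4: algebraic multiplicity = 4, geometric multiplicity = 2

Determining the block sizes for each eigenvalue:
  λ = 4: with am = 4 and gm = 2, the partition is not yet determined (e.g. several partitions of 4 into 2 parts exist). Let N = A − (4)·I. Computing rank(N^1) = 2, rank(N^2) = 1, rank(N^3) = 0; the number of blocks of size ≥ j is rank(N^{j−1}) − rank(N^j), giving [2, 1, 1]. So we have 1 block(s) of size 3, 1 block(s) of size 1 → block sizes [3, 1]

Assembling the blocks gives a Jordan form
J =
  [4, 1, 0, 0]
  [0, 4, 1, 0]
  [0, 0, 4, 0]
  [0, 0, 0, 4]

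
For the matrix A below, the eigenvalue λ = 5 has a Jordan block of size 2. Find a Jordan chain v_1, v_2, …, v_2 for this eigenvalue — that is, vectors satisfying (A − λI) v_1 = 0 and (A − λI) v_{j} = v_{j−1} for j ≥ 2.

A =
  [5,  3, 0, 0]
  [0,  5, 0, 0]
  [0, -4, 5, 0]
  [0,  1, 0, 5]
A Jordan chain for λ = 5 of length 2:
v_1 = (3, 0, -4, 1)ᵀ
v_2 = (0, 1, 0, 0)ᵀ

Let N = A − (5)·I. We want v_2 with N^2 v_2 = 0 but N^1 v_2 ≠ 0; then v_{j-1} := N · v_j for j = 2, …, 2.

Pick v_2 = (0, 1, 0, 0)ᵀ.
Then v_1 = N · v_2 = (3, 0, -4, 1)ᵀ.

Sanity check: (A − (5)·I) v_1 = (0, 0, 0, 0)ᵀ = 0. ✓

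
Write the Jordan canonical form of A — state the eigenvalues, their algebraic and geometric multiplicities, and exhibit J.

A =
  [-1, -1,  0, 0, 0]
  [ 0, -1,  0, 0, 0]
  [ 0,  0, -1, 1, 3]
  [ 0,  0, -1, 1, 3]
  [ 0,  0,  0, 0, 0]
J_2(-1) ⊕ J_2(0) ⊕ J_1(0)

The characteristic polynomial is
  det(x·I − A) = x^5 + 2*x^4 + x^3 = x^3*(x + 1)^2

Eigenvalues and multiplicities (the geometric multiplicity of λ is n − rank(A − λI), which equals the number of Jordan blocks for λ):
  λ = -1: algebraic multiplicity = 2, geometric multiplicity = 1
  λ = 0: algebraic multiplicity = 3, geometric multiplicity = 2

Determining the block sizes for each eigenvalue:
  λ = -1: one block (gm = 1), so the single block has size am = 2 → block sizes [2]
  λ = 0: 2 blocks summing to 3 forces exactly one block of size 2 and the rest size 1 → block sizes [2, 1]

Assembling the blocks gives a Jordan form
J =
  [-1,  1, 0, 0, 0]
  [ 0, -1, 0, 0, 0]
  [ 0,  0, 0, 1, 0]
  [ 0,  0, 0, 0, 0]
  [ 0,  0, 0, 0, 0]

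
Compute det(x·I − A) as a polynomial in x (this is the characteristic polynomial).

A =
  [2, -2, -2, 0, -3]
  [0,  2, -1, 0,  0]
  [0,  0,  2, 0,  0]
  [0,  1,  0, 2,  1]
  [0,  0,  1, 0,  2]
x^5 - 10*x^4 + 40*x^3 - 80*x^2 + 80*x - 32

Expanding det(x·I − A) (e.g. by cofactor expansion or by noting that A is similar to its Jordan form J, which has the same characteristic polynomial as A) gives
  χ_A(x) = x^5 - 10*x^4 + 40*x^3 - 80*x^2 + 80*x - 32
which factors as (x - 2)^5. The eigenvalues (with algebraic multiplicities) are λ = 2 with multiplicity 5.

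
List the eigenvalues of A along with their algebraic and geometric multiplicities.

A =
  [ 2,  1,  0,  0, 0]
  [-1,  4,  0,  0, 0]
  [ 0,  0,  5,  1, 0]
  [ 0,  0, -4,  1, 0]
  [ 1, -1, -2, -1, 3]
λ = 3: alg = 5, geom = 3

Step 1 — factor the characteristic polynomial to read off the algebraic multiplicities:
  χ_A(x) = (x - 3)^5

Step 2 — compute geometric multiplicities via the rank-nullity identity g(λ) = n − rank(A − λI):
  rank(A − (3)·I) = 2, so dim ker(A − (3)·I) = n − 2 = 3

Summary:
  λ = 3: algebraic multiplicity = 5, geometric multiplicity = 3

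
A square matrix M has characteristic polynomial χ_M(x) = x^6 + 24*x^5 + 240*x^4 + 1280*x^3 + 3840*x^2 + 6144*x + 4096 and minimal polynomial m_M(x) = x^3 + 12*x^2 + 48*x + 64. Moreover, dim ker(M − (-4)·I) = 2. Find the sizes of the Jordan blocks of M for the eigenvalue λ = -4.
Block sizes for λ = -4: [3, 3]

Step 1 — from the characteristic polynomial, algebraic multiplicity of λ = -4 is 6. From dim ker(M − (-4)·I) = 2, there are exactly 2 Jordan blocks for λ = -4.
Step 2 — from the minimal polynomial, the factor (x + 4)^3 tells us the largest block for λ = -4 has size 3.
Step 3 — with total size 6, 2 blocks, and largest block 3, the block sizes (in nonincreasing order) are [3, 3].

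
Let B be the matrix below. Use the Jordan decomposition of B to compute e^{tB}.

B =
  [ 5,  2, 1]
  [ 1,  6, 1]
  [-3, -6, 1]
e^{tB} =
  [t*exp(4*t) + exp(4*t), 2*t*exp(4*t), t*exp(4*t)]
  [t*exp(4*t), 2*t*exp(4*t) + exp(4*t), t*exp(4*t)]
  [-3*t*exp(4*t), -6*t*exp(4*t), -3*t*exp(4*t) + exp(4*t)]

Strategy: write B = P · J · P⁻¹ where J is a Jordan canonical form, so e^{tB} = P · e^{tJ} · P⁻¹, and e^{tJ} can be computed block-by-block.

B has Jordan form
J =
  [4, 1, 0]
  [0, 4, 0]
  [0, 0, 4]
(up to reordering of blocks).

Per-block formulas:
  For a 1×1 block at λ = 4: exp(t · [4]) = [e^(4t)].
  For a 2×2 Jordan block J_2(4): exp(t · J_2(4)) = e^(4t)·(I + t·N), where N is the 2×2 nilpotent shift.

After assembling e^{tJ} and conjugating by P, we get:

e^{tB} =
  [t*exp(4*t) + exp(4*t), 2*t*exp(4*t), t*exp(4*t)]
  [t*exp(4*t), 2*t*exp(4*t) + exp(4*t), t*exp(4*t)]
  [-3*t*exp(4*t), -6*t*exp(4*t), -3*t*exp(4*t) + exp(4*t)]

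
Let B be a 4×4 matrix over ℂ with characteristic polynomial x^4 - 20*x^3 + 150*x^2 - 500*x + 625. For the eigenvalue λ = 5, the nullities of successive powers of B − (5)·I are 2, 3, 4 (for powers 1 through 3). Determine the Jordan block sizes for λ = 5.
Block sizes for λ = 5: [3, 1]

From the dimensions of kernels of powers, the number of Jordan blocks of size at least j is d_j − d_{j−1} where d_j = dim ker(N^j) (with d_0 = 0). Computing the differences gives [2, 1, 1].
The number of blocks of size exactly k is (#blocks of size ≥ k) − (#blocks of size ≥ k + 1), so the partition is: 1 block(s) of size 1, 1 block(s) of size 3.
In nonincreasing order the block sizes are [3, 1].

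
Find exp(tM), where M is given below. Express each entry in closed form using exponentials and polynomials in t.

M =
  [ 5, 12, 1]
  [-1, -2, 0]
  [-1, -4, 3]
e^{tM} =
  [-2*t^2*exp(2*t) + 3*t*exp(2*t) + exp(2*t), -8*t^2*exp(2*t) + 12*t*exp(2*t), 2*t^2*exp(2*t) + t*exp(2*t)]
  [t^2*exp(2*t)/2 - t*exp(2*t), 2*t^2*exp(2*t) - 4*t*exp(2*t) + exp(2*t), -t^2*exp(2*t)/2]
  [-t*exp(2*t), -4*t*exp(2*t), t*exp(2*t) + exp(2*t)]

Strategy: write M = P · J · P⁻¹ where J is a Jordan canonical form, so e^{tM} = P · e^{tJ} · P⁻¹, and e^{tJ} can be computed block-by-block.

M has Jordan form
J =
  [2, 1, 0]
  [0, 2, 1]
  [0, 0, 2]
(up to reordering of blocks).

Per-block formulas:
  For a 3×3 Jordan block J_3(2): exp(t · J_3(2)) = e^(2t)·(I + t·N + (t^2/2)·N^2), where N is the 3×3 nilpotent shift.

After assembling e^{tJ} and conjugating by P, we get:

e^{tM} =
  [-2*t^2*exp(2*t) + 3*t*exp(2*t) + exp(2*t), -8*t^2*exp(2*t) + 12*t*exp(2*t), 2*t^2*exp(2*t) + t*exp(2*t)]
  [t^2*exp(2*t)/2 - t*exp(2*t), 2*t^2*exp(2*t) - 4*t*exp(2*t) + exp(2*t), -t^2*exp(2*t)/2]
  [-t*exp(2*t), -4*t*exp(2*t), t*exp(2*t) + exp(2*t)]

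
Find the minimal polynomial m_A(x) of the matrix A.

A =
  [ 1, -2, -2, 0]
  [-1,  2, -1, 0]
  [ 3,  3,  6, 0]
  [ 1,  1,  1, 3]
x^2 - 6*x + 9

The characteristic polynomial is χ_A(x) = (x - 3)^4, so the eigenvalues are known. The minimal polynomial is
  m_A(x) = Π_λ (x − λ)^{k_λ}
where k_λ is the size of the *largest* Jordan block for λ (equivalently, the smallest k with (A − λI)^k v = 0 for every generalised eigenvector v of λ).

  λ = 3: largest Jordan block has size 2, contributing (x − 3)^2

So m_A(x) = (x - 3)^2 = x^2 - 6*x + 9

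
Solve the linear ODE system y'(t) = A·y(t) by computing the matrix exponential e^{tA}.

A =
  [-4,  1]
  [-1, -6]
e^{tA} =
  [t*exp(-5*t) + exp(-5*t), t*exp(-5*t)]
  [-t*exp(-5*t), -t*exp(-5*t) + exp(-5*t)]

Strategy: write A = P · J · P⁻¹ where J is a Jordan canonical form, so e^{tA} = P · e^{tJ} · P⁻¹, and e^{tJ} can be computed block-by-block.

A has Jordan form
J =
  [-5,  1]
  [ 0, -5]
(up to reordering of blocks).

Per-block formulas:
  For a 2×2 Jordan block J_2(-5): exp(t · J_2(-5)) = e^(-5t)·(I + t·N), where N is the 2×2 nilpotent shift.

After assembling e^{tJ} and conjugating by P, we get:

e^{tA} =
  [t*exp(-5*t) + exp(-5*t), t*exp(-5*t)]
  [-t*exp(-5*t), -t*exp(-5*t) + exp(-5*t)]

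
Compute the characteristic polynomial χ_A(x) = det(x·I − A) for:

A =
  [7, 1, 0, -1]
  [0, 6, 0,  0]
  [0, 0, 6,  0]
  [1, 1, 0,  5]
x^4 - 24*x^3 + 216*x^2 - 864*x + 1296

Expanding det(x·I − A) (e.g. by cofactor expansion or by noting that A is similar to its Jordan form J, which has the same characteristic polynomial as A) gives
  χ_A(x) = x^4 - 24*x^3 + 216*x^2 - 864*x + 1296
which factors as (x - 6)^4. The eigenvalues (with algebraic multiplicities) are λ = 6 with multiplicity 4.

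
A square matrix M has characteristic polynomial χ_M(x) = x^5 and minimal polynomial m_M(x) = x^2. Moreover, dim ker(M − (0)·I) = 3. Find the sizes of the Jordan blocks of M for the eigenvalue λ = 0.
Block sizes for λ = 0: [2, 2, 1]

Step 1 — from the characteristic polynomial, algebraic multiplicity of λ = 0 is 5. From dim ker(M − (0)·I) = 3, there are exactly 3 Jordan blocks for λ = 0.
Step 2 — from the minimal polynomial, the factor (x − 0)^2 tells us the largest block for λ = 0 has size 2.
Step 3 — with total size 5, 3 blocks, and largest block 2, the block sizes (in nonincreasing order) are [2, 2, 1].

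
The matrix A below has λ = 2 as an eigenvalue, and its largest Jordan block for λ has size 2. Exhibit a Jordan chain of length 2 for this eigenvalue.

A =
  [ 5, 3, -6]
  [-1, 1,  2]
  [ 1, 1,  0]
A Jordan chain for λ = 2 of length 2:
v_1 = (3, -1, 1)ᵀ
v_2 = (1, 0, 0)ᵀ

Let N = A − (2)·I. We want v_2 with N^2 v_2 = 0 but N^1 v_2 ≠ 0; then v_{j-1} := N · v_j for j = 2, …, 2.

Pick v_2 = (1, 0, 0)ᵀ.
Then v_1 = N · v_2 = (3, -1, 1)ᵀ.

Sanity check: (A − (2)·I) v_1 = (0, 0, 0)ᵀ = 0. ✓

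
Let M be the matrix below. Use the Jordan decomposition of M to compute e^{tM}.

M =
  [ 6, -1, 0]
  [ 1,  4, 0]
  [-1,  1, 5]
e^{tM} =
  [t*exp(5*t) + exp(5*t), -t*exp(5*t), 0]
  [t*exp(5*t), -t*exp(5*t) + exp(5*t), 0]
  [-t*exp(5*t), t*exp(5*t), exp(5*t)]

Strategy: write M = P · J · P⁻¹ where J is a Jordan canonical form, so e^{tM} = P · e^{tJ} · P⁻¹, and e^{tJ} can be computed block-by-block.

M has Jordan form
J =
  [5, 1, 0]
  [0, 5, 0]
  [0, 0, 5]
(up to reordering of blocks).

Per-block formulas:
  For a 2×2 Jordan block J_2(5): exp(t · J_2(5)) = e^(5t)·(I + t·N), where N is the 2×2 nilpotent shift.
  For a 1×1 block at λ = 5: exp(t · [5]) = [e^(5t)].

After assembling e^{tJ} and conjugating by P, we get:

e^{tM} =
  [t*exp(5*t) + exp(5*t), -t*exp(5*t), 0]
  [t*exp(5*t), -t*exp(5*t) + exp(5*t), 0]
  [-t*exp(5*t), t*exp(5*t), exp(5*t)]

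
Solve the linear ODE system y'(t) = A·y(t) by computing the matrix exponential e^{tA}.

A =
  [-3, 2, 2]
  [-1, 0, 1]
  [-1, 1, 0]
e^{tA} =
  [-2*t*exp(-t) + exp(-t), 2*t*exp(-t), 2*t*exp(-t)]
  [-t*exp(-t), t*exp(-t) + exp(-t), t*exp(-t)]
  [-t*exp(-t), t*exp(-t), t*exp(-t) + exp(-t)]

Strategy: write A = P · J · P⁻¹ where J is a Jordan canonical form, so e^{tA} = P · e^{tJ} · P⁻¹, and e^{tJ} can be computed block-by-block.

A has Jordan form
J =
  [-1,  1,  0]
  [ 0, -1,  0]
  [ 0,  0, -1]
(up to reordering of blocks).

Per-block formulas:
  For a 2×2 Jordan block J_2(-1): exp(t · J_2(-1)) = e^(-1t)·(I + t·N), where N is the 2×2 nilpotent shift.
  For a 1×1 block at λ = -1: exp(t · [-1]) = [e^(-1t)].

After assembling e^{tJ} and conjugating by P, we get:

e^{tA} =
  [-2*t*exp(-t) + exp(-t), 2*t*exp(-t), 2*t*exp(-t)]
  [-t*exp(-t), t*exp(-t) + exp(-t), t*exp(-t)]
  [-t*exp(-t), t*exp(-t), t*exp(-t) + exp(-t)]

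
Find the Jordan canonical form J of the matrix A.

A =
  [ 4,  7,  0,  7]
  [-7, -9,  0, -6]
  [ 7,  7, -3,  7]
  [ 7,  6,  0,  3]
J_2(-3) ⊕ J_1(-3) ⊕ J_1(4)

The characteristic polynomial is
  det(x·I − A) = x^4 + 5*x^3 - 9*x^2 - 81*x - 108 = (x - 4)*(x + 3)^3

Eigenvalues and multiplicities (the geometric multiplicity of λ is n − rank(A − λI), which equals the number of Jordan blocks for λ):
  λ = -3: algebraic multiplicity = 3, geometric multiplicity = 2
  λ = 4: algebraic multiplicity = 1, geometric multiplicity = 1

Determining the block sizes for each eigenvalue:
  λ = -3: 2 blocks summing to 3 forces exactly one block of size 2 and the rest size 1 → block sizes [2, 1]
  λ = 4: one block (gm = 1), so the single block has size am = 1 → block sizes [1]

Assembling the blocks gives a Jordan form
J =
  [-3,  1,  0, 0]
  [ 0, -3,  0, 0]
  [ 0,  0, -3, 0]
  [ 0,  0,  0, 4]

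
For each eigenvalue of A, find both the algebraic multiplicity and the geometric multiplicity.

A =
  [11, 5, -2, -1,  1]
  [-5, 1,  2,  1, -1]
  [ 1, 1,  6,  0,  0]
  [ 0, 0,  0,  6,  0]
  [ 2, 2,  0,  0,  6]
λ = 6: alg = 5, geom = 3

Step 1 — factor the characteristic polynomial to read off the algebraic multiplicities:
  χ_A(x) = (x - 6)^5

Step 2 — compute geometric multiplicities via the rank-nullity identity g(λ) = n − rank(A − λI):
  rank(A − (6)·I) = 2, so dim ker(A − (6)·I) = n − 2 = 3

Summary:
  λ = 6: algebraic multiplicity = 5, geometric multiplicity = 3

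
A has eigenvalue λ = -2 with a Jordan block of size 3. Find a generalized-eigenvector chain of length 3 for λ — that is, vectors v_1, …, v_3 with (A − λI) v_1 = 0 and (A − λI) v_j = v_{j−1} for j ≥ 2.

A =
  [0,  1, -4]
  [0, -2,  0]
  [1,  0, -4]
A Jordan chain for λ = -2 of length 3:
v_1 = (2, 0, 1)ᵀ
v_2 = (1, 0, 0)ᵀ
v_3 = (0, 1, 0)ᵀ

Let N = A − (-2)·I. We want v_3 with N^3 v_3 = 0 but N^2 v_3 ≠ 0; then v_{j-1} := N · v_j for j = 3, …, 2.

Pick v_3 = (0, 1, 0)ᵀ.
Then v_2 = N · v_3 = (1, 0, 0)ᵀ.
Then v_1 = N · v_2 = (2, 0, 1)ᵀ.

Sanity check: (A − (-2)·I) v_1 = (0, 0, 0)ᵀ = 0. ✓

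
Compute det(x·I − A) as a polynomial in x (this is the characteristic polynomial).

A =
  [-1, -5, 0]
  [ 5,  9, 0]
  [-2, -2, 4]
x^3 - 12*x^2 + 48*x - 64

Expanding det(x·I − A) (e.g. by cofactor expansion or by noting that A is similar to its Jordan form J, which has the same characteristic polynomial as A) gives
  χ_A(x) = x^3 - 12*x^2 + 48*x - 64
which factors as (x - 4)^3. The eigenvalues (with algebraic multiplicities) are λ = 4 with multiplicity 3.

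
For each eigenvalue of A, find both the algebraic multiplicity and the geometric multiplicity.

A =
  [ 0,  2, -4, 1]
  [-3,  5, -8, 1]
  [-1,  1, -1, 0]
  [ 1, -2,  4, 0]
λ = 1: alg = 4, geom = 2

Step 1 — factor the characteristic polynomial to read off the algebraic multiplicities:
  χ_A(x) = (x - 1)^4

Step 2 — compute geometric multiplicities via the rank-nullity identity g(λ) = n − rank(A − λI):
  rank(A − (1)·I) = 2, so dim ker(A − (1)·I) = n − 2 = 2

Summary:
  λ = 1: algebraic multiplicity = 4, geometric multiplicity = 2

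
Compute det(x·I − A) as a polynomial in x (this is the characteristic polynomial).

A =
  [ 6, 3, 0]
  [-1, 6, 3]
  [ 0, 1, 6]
x^3 - 18*x^2 + 108*x - 216

Expanding det(x·I − A) (e.g. by cofactor expansion or by noting that A is similar to its Jordan form J, which has the same characteristic polynomial as A) gives
  χ_A(x) = x^3 - 18*x^2 + 108*x - 216
which factors as (x - 6)^3. The eigenvalues (with algebraic multiplicities) are λ = 6 with multiplicity 3.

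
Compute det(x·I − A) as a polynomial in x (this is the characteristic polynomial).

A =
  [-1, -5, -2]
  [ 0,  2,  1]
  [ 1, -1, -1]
x^3

Expanding det(x·I − A) (e.g. by cofactor expansion or by noting that A is similar to its Jordan form J, which has the same characteristic polynomial as A) gives
  χ_A(x) = x^3
which factors as x^3. The eigenvalues (with algebraic multiplicities) are λ = 0 with multiplicity 3.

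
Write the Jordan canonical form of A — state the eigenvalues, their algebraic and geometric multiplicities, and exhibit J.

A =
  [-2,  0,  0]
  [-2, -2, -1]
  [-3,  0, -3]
J_1(-3) ⊕ J_2(-2)

The characteristic polynomial is
  det(x·I − A) = x^3 + 7*x^2 + 16*x + 12 = (x + 2)^2*(x + 3)

Eigenvalues and multiplicities (the geometric multiplicity of λ is n − rank(A − λI), which equals the number of Jordan blocks for λ):
  λ = -3: algebraic multiplicity = 1, geometric multiplicity = 1
  λ = -2: algebraic multiplicity = 2, geometric multiplicity = 1

Determining the block sizes for each eigenvalue:
  λ = -3: one block (gm = 1), so the single block has size am = 1 → block sizes [1]
  λ = -2: one block (gm = 1), so the single block has size am = 2 → block sizes [2]

Assembling the blocks gives a Jordan form
J =
  [-3,  0,  0]
  [ 0, -2,  1]
  [ 0,  0, -2]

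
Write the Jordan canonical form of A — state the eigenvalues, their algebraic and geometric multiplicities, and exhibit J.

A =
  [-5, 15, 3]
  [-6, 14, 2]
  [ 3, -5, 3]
J_2(4) ⊕ J_1(4)

The characteristic polynomial is
  det(x·I − A) = x^3 - 12*x^2 + 48*x - 64 = (x - 4)^3

Eigenvalues and multiplicities (the geometric multiplicity of λ is n − rank(A − λI), which equals the number of Jordan blocks for λ):
  λ = 4: algebraic multiplicity = 3, geometric multiplicity = 2

Determining the block sizes for each eigenvalue:
  λ = 4: 2 blocks summing to 3 forces exactly one block of size 2 and the rest size 1 → block sizes [2, 1]

Assembling the blocks gives a Jordan form
J =
  [4, 1, 0]
  [0, 4, 0]
  [0, 0, 4]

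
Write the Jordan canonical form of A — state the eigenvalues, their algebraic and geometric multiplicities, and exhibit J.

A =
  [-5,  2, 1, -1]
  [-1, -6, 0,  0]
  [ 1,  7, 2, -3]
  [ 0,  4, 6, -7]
J_3(-5) ⊕ J_1(-1)

The characteristic polynomial is
  det(x·I − A) = x^4 + 16*x^3 + 90*x^2 + 200*x + 125 = (x + 1)*(x + 5)^3

Eigenvalues and multiplicities (the geometric multiplicity of λ is n − rank(A − λI), which equals the number of Jordan blocks for λ):
  λ = -5: algebraic multiplicity = 3, geometric multiplicity = 1
  λ = -1: algebraic multiplicity = 1, geometric multiplicity = 1

Determining the block sizes for each eigenvalue:
  λ = -5: one block (gm = 1), so the single block has size am = 3 → block sizes [3]
  λ = -1: one block (gm = 1), so the single block has size am = 1 → block sizes [1]

Assembling the blocks gives a Jordan form
J =
  [-5,  1,  0,  0]
  [ 0, -5,  1,  0]
  [ 0,  0, -5,  0]
  [ 0,  0,  0, -1]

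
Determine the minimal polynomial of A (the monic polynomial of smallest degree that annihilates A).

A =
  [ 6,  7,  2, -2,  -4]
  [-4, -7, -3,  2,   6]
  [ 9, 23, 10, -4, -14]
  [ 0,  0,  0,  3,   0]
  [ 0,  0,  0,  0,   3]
x^3 - 9*x^2 + 27*x - 27

The characteristic polynomial is χ_A(x) = (x - 3)^5, so the eigenvalues are known. The minimal polynomial is
  m_A(x) = Π_λ (x − λ)^{k_λ}
where k_λ is the size of the *largest* Jordan block for λ (equivalently, the smallest k with (A − λI)^k v = 0 for every generalised eigenvector v of λ).

  λ = 3: largest Jordan block has size 3, contributing (x − 3)^3

So m_A(x) = (x - 3)^3 = x^3 - 9*x^2 + 27*x - 27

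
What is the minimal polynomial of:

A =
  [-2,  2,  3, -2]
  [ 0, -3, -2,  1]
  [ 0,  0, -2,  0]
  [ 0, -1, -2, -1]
x^2 + 4*x + 4

The characteristic polynomial is χ_A(x) = (x + 2)^4, so the eigenvalues are known. The minimal polynomial is
  m_A(x) = Π_λ (x − λ)^{k_λ}
where k_λ is the size of the *largest* Jordan block for λ (equivalently, the smallest k with (A − λI)^k v = 0 for every generalised eigenvector v of λ).

  λ = -2: largest Jordan block has size 2, contributing (x + 2)^2

So m_A(x) = (x + 2)^2 = x^2 + 4*x + 4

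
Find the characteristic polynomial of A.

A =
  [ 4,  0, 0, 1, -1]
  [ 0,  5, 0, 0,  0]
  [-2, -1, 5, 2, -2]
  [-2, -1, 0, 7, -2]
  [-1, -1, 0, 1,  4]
x^5 - 25*x^4 + 250*x^3 - 1250*x^2 + 3125*x - 3125

Expanding det(x·I − A) (e.g. by cofactor expansion or by noting that A is similar to its Jordan form J, which has the same characteristic polynomial as A) gives
  χ_A(x) = x^5 - 25*x^4 + 250*x^3 - 1250*x^2 + 3125*x - 3125
which factors as (x - 5)^5. The eigenvalues (with algebraic multiplicities) are λ = 5 with multiplicity 5.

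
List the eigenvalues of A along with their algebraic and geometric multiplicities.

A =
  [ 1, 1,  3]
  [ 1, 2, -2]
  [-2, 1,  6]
λ = 3: alg = 3, geom = 1

Step 1 — factor the characteristic polynomial to read off the algebraic multiplicities:
  χ_A(x) = (x - 3)^3

Step 2 — compute geometric multiplicities via the rank-nullity identity g(λ) = n − rank(A − λI):
  rank(A − (3)·I) = 2, so dim ker(A − (3)·I) = n − 2 = 1

Summary:
  λ = 3: algebraic multiplicity = 3, geometric multiplicity = 1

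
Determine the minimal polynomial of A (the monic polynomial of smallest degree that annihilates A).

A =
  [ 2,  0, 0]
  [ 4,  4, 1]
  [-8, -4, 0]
x^2 - 4*x + 4

The characteristic polynomial is χ_A(x) = (x - 2)^3, so the eigenvalues are known. The minimal polynomial is
  m_A(x) = Π_λ (x − λ)^{k_λ}
where k_λ is the size of the *largest* Jordan block for λ (equivalently, the smallest k with (A − λI)^k v = 0 for every generalised eigenvector v of λ).

  λ = 2: largest Jordan block has size 2, contributing (x − 2)^2

So m_A(x) = (x - 2)^2 = x^2 - 4*x + 4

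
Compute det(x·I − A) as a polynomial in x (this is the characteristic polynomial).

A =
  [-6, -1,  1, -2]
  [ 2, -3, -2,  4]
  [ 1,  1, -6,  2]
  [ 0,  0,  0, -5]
x^4 + 20*x^3 + 150*x^2 + 500*x + 625

Expanding det(x·I − A) (e.g. by cofactor expansion or by noting that A is similar to its Jordan form J, which has the same characteristic polynomial as A) gives
  χ_A(x) = x^4 + 20*x^3 + 150*x^2 + 500*x + 625
which factors as (x + 5)^4. The eigenvalues (with algebraic multiplicities) are λ = -5 with multiplicity 4.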